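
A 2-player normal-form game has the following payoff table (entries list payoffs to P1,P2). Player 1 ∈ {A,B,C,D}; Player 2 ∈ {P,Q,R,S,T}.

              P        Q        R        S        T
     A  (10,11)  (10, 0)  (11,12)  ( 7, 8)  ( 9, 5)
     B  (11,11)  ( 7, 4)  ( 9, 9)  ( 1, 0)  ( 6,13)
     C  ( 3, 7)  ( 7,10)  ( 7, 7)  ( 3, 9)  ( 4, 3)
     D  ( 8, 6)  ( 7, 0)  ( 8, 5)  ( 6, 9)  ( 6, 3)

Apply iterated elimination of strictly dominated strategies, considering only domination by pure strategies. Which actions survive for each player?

Remaining: P1:{A,B} P2:{P,R,T}

P1 drop C (A beats it: P:10>3 Q:10>7 R:11>7 S:7>3 T:9>4)
P1 drop D (A beats it: P:10>8 Q:10>7 R:11>8 S:7>6 T:9>6)
P2 drop Q (P beats it: A:11>0 B:11>4)
P2 drop S (P beats it: A:11>8 B:11>0)
P1→{A,B} P2→{P,R,T}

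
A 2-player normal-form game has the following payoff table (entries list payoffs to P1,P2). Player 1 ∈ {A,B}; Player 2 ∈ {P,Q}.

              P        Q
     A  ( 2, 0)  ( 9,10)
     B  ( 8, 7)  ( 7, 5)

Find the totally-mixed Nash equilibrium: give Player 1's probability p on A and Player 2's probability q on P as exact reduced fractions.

P1 indiff ⇒ q·2+(1-q)·9 = q·8+(1-q)·7 ⇒ q(-6) = (1-q)(-2) ⇒ q = 1/4
P2 indiff ⇒ p·0+(1-p)·7 = p·10+(1-p)·5 ⇒ p(-10) = (1-p)(-2) ⇒ p = 1/6

p=1/6, q=1/4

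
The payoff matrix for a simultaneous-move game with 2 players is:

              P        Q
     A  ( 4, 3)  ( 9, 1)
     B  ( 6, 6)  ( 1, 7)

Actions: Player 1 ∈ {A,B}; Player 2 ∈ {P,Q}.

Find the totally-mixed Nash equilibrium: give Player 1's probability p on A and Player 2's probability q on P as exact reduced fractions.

P1 indiff ⇒ q·4+(1-q)·9 = q·6+(1-q)·1 ⇒ q(-2) = (1-q)(-8) ⇒ q = 4/5
P2 indiff ⇒ p·3+(1-p)·6 = p·1+(1-p)·7 ⇒ p(2) = (1-p)(1) ⇒ p = 1/3

(p,q) = (1/3, 4/5)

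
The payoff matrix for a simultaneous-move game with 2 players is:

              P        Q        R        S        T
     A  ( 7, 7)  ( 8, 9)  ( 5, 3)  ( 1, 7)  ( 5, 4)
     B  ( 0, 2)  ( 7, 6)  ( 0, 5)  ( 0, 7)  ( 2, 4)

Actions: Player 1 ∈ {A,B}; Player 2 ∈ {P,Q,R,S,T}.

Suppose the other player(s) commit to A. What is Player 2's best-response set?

u_2(P vs A) = 7
u_2(Q vs A) = 9
u_2(R vs A) = 3
u_2(S vs A) = 7
u_2(T vs A) = 4
max payoff 9 at {Q}

BR_2 = {Q}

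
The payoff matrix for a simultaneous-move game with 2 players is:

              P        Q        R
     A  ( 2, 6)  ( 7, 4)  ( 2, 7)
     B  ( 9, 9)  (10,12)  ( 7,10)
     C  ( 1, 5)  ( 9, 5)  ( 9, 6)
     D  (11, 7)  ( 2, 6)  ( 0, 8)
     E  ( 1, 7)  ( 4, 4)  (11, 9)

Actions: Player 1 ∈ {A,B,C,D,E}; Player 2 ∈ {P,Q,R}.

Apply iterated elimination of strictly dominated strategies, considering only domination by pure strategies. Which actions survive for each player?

P1 drop A (B beats it: P:9>2 Q:10>7 R:7>2)
P2 drop P (R beats it: B:10>9 C:6>5 D:8>7 E:9>7)
P1 drop D (B beats it: Q:10>2 R:7>0)
P1→{B,C,E} P2→{Q,R}

Survivors P1:{B,C,E} P2:{Q,R}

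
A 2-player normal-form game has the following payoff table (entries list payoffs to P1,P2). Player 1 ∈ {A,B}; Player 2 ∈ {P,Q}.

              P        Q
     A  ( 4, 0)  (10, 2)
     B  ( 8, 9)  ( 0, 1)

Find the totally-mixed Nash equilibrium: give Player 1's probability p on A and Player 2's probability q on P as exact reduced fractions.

P1 mixes 4/5 on A; P2 mixes 5/7 on P

P1 indiff ⇒ q·4+(1-q)·10 = q·8+(1-q)·0 ⇒ q(-4) = (1-q)(-10) ⇒ q = 5/7
P2 indiff ⇒ p·0+(1-p)·9 = p·2+(1-p)·1 ⇒ p(-2) = (1-p)(-8) ⇒ p = 4/5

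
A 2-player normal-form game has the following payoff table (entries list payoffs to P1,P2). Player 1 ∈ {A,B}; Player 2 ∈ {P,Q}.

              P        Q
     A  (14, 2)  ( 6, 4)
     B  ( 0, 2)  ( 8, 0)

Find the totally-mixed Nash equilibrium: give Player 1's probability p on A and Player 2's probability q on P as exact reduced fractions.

P1 indiff ⇒ q·14+(1-q)·6 = q·0+(1-q)·8 ⇒ q(14) = (1-q)(2) ⇒ q = 1/8
P2 indiff ⇒ p·2+(1-p)·2 = p·4+(1-p)·0 ⇒ p(-2) = (1-p)(-2) ⇒ p = 1/2

P1 mixes 1/2 on A; P2 mixes 1/8 on P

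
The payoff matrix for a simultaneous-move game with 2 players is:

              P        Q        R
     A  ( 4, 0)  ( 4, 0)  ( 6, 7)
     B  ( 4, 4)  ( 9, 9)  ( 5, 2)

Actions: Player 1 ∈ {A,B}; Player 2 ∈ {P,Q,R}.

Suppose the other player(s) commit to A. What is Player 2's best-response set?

P2 best: {R}

u_2(P vs A) = 0
u_2(Q vs A) = 0
u_2(R vs A) = 7
max payoff 7 at {R}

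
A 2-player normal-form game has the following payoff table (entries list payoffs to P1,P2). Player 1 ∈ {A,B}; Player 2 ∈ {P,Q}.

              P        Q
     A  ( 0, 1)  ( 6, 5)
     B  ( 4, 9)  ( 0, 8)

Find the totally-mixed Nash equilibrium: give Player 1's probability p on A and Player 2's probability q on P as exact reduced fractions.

P1 indiff ⇒ q·0+(1-q)·6 = q·4+(1-q)·0 ⇒ q(-4) = (1-q)(-6) ⇒ q = 3/5
P2 indiff ⇒ p·1+(1-p)·9 = p·5+(1-p)·8 ⇒ p(-4) = (1-p)(-1) ⇒ p = 1/5

p=1/5, q=3/5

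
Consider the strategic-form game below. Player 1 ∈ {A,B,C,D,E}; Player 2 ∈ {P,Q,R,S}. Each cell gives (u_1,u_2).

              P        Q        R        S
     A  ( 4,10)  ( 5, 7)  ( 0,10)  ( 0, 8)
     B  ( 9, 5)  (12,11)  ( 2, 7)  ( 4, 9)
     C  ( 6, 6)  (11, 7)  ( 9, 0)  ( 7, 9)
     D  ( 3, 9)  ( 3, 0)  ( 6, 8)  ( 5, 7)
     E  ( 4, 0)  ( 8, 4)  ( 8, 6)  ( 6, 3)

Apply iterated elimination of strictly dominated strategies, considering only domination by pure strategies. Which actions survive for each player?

Remaining: P1:{B,C} P2:{Q,S}

P1 drop A (B beats it: P:9>4 Q:12>5 R:2>0 S:4>0)
P1 drop D (C beats it: P:6>3 Q:11>3 R:9>6 S:7>5)
P1 drop E (C beats it: P:6>4 Q:11>8 R:9>8 S:7>6)
P2 drop P (Q beats it: B:11>5 C:7>6)
P2 drop R (Q beats it: B:11>7 C:7>0)
P1→{B,C} P2→{Q,S}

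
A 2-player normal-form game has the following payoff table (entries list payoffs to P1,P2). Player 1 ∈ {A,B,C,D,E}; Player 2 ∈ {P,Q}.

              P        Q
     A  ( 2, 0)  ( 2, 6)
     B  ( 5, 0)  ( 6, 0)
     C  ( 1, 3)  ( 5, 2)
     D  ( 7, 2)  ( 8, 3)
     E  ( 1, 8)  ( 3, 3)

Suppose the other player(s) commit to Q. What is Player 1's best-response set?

u_1(A vs Q) = 2
u_1(B vs Q) = 6
u_1(C vs Q) = 5
u_1(D vs Q) = 8
u_1(E vs Q) = 3
max payoff 8 at {D}

argmax u_1 = {D}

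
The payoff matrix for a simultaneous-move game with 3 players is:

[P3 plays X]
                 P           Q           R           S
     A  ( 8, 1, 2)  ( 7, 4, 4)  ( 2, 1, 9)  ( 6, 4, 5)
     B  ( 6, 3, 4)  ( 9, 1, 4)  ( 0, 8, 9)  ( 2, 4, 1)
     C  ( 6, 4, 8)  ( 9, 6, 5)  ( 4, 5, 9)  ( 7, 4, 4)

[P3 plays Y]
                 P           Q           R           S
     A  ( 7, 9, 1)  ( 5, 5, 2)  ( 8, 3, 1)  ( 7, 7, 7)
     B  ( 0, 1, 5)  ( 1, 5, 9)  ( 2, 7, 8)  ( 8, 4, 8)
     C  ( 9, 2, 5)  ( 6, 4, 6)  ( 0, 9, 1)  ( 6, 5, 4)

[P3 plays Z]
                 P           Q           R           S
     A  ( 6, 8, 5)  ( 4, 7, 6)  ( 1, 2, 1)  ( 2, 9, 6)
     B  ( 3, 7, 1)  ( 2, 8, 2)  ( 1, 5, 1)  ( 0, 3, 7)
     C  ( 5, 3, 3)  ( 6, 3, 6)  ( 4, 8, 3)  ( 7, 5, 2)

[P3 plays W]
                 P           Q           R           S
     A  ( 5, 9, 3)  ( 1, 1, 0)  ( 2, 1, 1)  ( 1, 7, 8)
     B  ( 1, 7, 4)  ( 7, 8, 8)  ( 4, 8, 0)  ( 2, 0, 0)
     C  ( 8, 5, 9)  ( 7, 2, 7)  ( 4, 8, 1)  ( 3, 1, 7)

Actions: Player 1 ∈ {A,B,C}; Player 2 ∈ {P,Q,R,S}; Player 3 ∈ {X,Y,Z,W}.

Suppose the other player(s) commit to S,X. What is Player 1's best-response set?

argmax u_1 = {C}

u_1(A vs S,X) = 6
u_1(B vs S,X) = 2
u_1(C vs S,X) = 7
max payoff 7 at {C}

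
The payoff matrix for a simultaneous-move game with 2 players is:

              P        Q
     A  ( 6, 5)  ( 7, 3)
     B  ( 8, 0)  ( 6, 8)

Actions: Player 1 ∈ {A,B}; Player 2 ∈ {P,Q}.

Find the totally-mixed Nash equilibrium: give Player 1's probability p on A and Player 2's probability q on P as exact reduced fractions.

p=4/5, q=1/3

P1 indiff ⇒ q·6+(1-q)·7 = q·8+(1-q)·6 ⇒ q(-2) = (1-q)(-1) ⇒ q = 1/3
P2 indiff ⇒ p·5+(1-p)·0 = p·3+(1-p)·8 ⇒ p(2) = (1-p)(8) ⇒ p = 4/5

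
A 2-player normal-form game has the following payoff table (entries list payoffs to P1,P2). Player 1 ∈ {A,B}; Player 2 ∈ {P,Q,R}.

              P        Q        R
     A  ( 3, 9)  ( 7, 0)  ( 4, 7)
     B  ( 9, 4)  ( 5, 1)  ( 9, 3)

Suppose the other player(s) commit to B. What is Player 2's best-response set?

argmax u_2 = {P}

u_2(P vs B) = 4
u_2(Q vs B) = 1
u_2(R vs B) = 3
max payoff 4 at {P}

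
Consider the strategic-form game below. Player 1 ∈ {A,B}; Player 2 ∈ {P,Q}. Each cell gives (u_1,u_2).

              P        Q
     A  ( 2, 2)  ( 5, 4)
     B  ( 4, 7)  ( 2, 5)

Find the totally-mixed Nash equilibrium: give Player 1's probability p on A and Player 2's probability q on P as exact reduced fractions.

P1 indiff ⇒ q·2+(1-q)·5 = q·4+(1-q)·2 ⇒ q(-2) = (1-q)(-3) ⇒ q = 3/5
P2 indiff ⇒ p·2+(1-p)·7 = p·4+(1-p)·5 ⇒ p(-2) = (1-p)(-2) ⇒ p = 1/2

P1 mixes 1/2 on A; P2 mixes 3/5 on P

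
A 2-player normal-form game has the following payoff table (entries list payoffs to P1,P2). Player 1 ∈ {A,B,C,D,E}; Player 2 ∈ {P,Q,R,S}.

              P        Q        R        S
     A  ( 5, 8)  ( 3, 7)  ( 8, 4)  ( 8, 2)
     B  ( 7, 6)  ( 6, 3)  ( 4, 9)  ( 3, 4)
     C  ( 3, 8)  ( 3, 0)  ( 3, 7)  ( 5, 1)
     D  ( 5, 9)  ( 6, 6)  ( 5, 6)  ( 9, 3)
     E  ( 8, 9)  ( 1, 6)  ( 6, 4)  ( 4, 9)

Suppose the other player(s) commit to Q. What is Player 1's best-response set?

P1 best: {B,D}

u_1(A vs Q) = 3
u_1(B vs Q) = 6
u_1(C vs Q) = 3
u_1(D vs Q) = 6
u_1(E vs Q) = 1
max payoff 6 at {B,D}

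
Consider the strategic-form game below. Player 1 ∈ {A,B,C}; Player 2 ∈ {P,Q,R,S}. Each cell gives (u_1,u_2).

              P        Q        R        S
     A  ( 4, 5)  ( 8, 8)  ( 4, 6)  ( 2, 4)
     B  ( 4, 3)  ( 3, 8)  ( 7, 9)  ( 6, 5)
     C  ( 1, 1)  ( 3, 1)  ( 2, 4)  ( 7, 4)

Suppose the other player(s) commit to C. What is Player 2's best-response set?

P2 best: {R,S}

u_2(P vs C) = 1
u_2(Q vs C) = 1
u_2(R vs C) = 4
u_2(S vs C) = 4
max payoff 4 at {R,S}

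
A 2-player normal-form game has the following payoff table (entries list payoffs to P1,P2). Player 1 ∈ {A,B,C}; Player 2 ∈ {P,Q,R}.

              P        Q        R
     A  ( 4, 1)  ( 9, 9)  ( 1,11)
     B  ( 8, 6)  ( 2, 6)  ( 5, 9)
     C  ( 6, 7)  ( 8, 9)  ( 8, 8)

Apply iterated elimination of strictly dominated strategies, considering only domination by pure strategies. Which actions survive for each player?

P2 drop P (R beats it: A:11>1 B:9>6 C:8>7)
P1 drop B (C beats it: Q:8>2 R:8>5)
P1→{A,C} P2→{Q,R}

IESDS → P1:{A,C} P2:{Q,R}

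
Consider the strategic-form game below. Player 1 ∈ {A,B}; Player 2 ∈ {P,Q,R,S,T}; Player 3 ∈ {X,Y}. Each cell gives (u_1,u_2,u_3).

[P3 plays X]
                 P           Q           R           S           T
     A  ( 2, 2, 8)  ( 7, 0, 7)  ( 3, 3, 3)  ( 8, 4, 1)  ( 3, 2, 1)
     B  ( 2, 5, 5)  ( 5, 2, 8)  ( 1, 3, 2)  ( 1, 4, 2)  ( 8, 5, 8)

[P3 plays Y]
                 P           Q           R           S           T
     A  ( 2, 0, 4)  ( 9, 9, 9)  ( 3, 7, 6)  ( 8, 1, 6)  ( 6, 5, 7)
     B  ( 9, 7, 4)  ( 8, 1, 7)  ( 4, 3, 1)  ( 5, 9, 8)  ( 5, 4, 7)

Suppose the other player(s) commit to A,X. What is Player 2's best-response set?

u_2(P vs A,X) = 2
u_2(Q vs A,X) = 0
u_2(R vs A,X) = 3
u_2(S vs A,X) = 4
u_2(T vs A,X) = 2
max payoff 4 at {S}

P2 best: {S}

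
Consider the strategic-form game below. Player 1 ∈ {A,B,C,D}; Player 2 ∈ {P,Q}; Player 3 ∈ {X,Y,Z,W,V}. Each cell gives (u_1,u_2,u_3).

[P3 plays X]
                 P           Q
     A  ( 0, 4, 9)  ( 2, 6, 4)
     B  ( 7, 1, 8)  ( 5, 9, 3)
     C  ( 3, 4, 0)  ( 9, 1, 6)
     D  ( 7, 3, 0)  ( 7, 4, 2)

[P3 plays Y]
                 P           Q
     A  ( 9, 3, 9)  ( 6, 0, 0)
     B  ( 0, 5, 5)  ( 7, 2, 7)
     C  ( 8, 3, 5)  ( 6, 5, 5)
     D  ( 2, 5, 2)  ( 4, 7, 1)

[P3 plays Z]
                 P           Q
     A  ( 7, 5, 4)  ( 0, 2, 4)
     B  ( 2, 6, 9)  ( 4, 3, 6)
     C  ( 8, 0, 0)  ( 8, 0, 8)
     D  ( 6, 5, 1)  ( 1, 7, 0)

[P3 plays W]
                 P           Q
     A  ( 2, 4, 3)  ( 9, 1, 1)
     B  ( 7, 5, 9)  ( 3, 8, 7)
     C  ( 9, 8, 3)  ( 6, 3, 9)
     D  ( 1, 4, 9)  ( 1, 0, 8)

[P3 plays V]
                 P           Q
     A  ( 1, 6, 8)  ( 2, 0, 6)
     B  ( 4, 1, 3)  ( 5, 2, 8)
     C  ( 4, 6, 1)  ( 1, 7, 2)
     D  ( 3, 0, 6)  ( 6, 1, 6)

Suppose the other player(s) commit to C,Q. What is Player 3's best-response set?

u_3(X vs C,Q) = 6
u_3(Y vs C,Q) = 5
u_3(Z vs C,Q) = 8
u_3(W vs C,Q) = 9
u_3(V vs C,Q) = 2
max payoff 9 at {W}

P3 best: {W}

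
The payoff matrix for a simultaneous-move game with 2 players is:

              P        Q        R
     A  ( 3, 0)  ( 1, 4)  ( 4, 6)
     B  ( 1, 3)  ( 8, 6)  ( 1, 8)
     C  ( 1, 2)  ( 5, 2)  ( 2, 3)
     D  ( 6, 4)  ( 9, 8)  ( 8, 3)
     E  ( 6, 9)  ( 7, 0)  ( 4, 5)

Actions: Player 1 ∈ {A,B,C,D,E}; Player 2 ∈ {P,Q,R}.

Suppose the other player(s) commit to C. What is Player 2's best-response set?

BR_2 = {R}

u_2(P vs C) = 2
u_2(Q vs C) = 2
u_2(R vs C) = 3
max payoff 3 at {R}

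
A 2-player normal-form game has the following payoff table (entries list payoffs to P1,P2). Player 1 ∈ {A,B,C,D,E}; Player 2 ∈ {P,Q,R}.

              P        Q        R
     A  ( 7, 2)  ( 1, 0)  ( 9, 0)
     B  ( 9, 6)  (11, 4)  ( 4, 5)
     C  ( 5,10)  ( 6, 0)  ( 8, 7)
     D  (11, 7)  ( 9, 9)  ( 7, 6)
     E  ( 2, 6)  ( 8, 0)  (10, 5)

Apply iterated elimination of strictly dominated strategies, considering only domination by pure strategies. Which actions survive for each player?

Remaining: P1:{B,D} P2:{P,Q}

P2 drop R (P beats it: A:2>0 B:6>5 C:10>7 D:7>6 E:6>5)
P1 drop A (B beats it: P:9>7 Q:11>1)
P1 drop C (B beats it: P:9>5 Q:11>6)
P1 drop E (B beats it: P:9>2 Q:11>8)
P1→{B,D} P2→{P,Q}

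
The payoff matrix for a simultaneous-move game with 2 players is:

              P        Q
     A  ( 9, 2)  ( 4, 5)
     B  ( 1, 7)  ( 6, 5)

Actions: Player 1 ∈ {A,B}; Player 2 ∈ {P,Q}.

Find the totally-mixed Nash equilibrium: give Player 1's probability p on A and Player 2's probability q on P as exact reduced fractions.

(p,q) = (2/5, 1/5)

P1 indiff ⇒ q·9+(1-q)·4 = q·1+(1-q)·6 ⇒ q(8) = (1-q)(2) ⇒ q = 1/5
P2 indiff ⇒ p·2+(1-p)·7 = p·5+(1-p)·5 ⇒ p(-3) = (1-p)(-2) ⇒ p = 2/5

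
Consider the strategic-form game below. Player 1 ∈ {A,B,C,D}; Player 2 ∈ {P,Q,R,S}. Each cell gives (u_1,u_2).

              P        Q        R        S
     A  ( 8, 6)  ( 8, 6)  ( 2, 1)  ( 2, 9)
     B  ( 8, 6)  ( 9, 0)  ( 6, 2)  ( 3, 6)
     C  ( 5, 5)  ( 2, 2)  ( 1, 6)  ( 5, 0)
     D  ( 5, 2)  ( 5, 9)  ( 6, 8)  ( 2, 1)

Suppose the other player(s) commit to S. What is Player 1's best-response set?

u_1(A vs S) = 2
u_1(B vs S) = 3
u_1(C vs S) = 5
u_1(D vs S) = 2
max payoff 5 at {C}

P1 best: {C}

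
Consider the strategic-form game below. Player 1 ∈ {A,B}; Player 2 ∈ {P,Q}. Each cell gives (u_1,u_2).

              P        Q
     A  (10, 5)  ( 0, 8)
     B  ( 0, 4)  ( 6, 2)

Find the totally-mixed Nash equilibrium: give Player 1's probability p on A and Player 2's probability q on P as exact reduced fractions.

P1 indiff ⇒ q·10+(1-q)·0 = q·0+(1-q)·6 ⇒ q(10) = (1-q)(6) ⇒ q = 3/8
P2 indiff ⇒ p·5+(1-p)·4 = p·8+(1-p)·2 ⇒ p(-3) = (1-p)(-2) ⇒ p = 2/5

P1 mixes 2/5 on A; P2 mixes 3/8 on P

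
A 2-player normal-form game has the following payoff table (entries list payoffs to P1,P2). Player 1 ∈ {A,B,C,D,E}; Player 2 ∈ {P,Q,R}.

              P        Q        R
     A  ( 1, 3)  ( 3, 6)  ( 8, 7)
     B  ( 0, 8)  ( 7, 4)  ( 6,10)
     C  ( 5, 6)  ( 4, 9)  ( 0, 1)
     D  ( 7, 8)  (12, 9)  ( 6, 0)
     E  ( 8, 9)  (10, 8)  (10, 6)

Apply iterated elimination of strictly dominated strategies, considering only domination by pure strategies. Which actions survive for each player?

P1 drop A (E beats it: P:8>1 Q:10>3 R:10>8)
P1 drop B (E beats it: P:8>0 Q:10>7 R:10>6)
P1 drop C (D beats it: P:7>5 Q:12>4 R:6>0)
P2 drop R (P beats it: D:8>0 E:9>6)
P1→{D,E} P2→{P,Q}

Survivors P1:{D,E} P2:{P,Q}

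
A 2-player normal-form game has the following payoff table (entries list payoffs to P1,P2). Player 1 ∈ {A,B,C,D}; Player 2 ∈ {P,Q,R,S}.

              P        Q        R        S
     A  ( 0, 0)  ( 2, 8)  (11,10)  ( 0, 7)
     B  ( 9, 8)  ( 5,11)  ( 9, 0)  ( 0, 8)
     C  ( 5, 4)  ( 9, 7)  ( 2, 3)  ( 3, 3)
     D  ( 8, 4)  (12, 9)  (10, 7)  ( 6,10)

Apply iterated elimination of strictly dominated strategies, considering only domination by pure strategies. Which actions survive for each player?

P1 drop C (D beats it: P:8>5 Q:12>9 R:10>2 S:6>3)
P2 drop P (Q beats it: A:8>0 B:11>8 D:9>4)
P1 drop B (D beats it: Q:12>5 R:10>9 S:6>0)
P1→{A,D} P2→{Q,R,S}

Survivors P1:{A,D} P2:{Q,R,S}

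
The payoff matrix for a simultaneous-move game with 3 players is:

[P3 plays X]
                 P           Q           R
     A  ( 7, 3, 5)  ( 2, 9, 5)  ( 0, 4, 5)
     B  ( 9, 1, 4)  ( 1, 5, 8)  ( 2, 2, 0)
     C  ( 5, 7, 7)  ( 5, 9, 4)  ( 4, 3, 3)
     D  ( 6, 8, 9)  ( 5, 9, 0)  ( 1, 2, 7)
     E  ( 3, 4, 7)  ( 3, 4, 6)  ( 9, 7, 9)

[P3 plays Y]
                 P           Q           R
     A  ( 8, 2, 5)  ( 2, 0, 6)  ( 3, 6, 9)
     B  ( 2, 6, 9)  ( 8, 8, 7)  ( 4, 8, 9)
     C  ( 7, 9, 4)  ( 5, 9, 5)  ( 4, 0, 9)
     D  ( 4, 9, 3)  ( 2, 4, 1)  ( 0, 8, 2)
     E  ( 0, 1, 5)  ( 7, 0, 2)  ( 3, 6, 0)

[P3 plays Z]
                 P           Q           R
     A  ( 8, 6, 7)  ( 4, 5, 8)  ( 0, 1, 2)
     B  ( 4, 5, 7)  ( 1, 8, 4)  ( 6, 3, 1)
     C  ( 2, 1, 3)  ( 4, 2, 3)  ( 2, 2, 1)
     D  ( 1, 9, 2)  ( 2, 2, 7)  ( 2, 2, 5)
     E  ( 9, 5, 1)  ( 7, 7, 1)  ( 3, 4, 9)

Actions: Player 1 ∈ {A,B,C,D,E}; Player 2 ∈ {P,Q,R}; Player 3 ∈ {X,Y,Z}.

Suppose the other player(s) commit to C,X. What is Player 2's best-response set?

P2 best: {Q}

u_2(P vs C,X) = 7
u_2(Q vs C,X) = 9
u_2(R vs C,X) = 3
max payoff 9 at {Q}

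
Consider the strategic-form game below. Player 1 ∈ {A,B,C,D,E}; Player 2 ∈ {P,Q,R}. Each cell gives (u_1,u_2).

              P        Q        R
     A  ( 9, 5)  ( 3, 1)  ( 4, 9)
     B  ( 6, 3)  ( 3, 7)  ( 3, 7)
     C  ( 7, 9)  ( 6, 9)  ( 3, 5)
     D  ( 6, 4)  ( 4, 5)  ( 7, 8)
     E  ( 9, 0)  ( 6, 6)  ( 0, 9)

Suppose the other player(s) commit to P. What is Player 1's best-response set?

u_1(A vs P) = 9
u_1(B vs P) = 6
u_1(C vs P) = 7
u_1(D vs P) = 6
u_1(E vs P) = 9
max payoff 9 at {A,E}

argmax u_1 = {A,E}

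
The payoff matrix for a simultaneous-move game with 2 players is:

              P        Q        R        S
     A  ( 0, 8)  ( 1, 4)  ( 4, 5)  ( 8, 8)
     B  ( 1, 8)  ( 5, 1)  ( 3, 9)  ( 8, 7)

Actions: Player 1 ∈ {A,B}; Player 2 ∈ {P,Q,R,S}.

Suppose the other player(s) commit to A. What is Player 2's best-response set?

BR_2 = {P,S}

u_2(P vs A) = 8
u_2(Q vs A) = 4
u_2(R vs A) = 5
u_2(S vs A) = 8
max payoff 8 at {P,S}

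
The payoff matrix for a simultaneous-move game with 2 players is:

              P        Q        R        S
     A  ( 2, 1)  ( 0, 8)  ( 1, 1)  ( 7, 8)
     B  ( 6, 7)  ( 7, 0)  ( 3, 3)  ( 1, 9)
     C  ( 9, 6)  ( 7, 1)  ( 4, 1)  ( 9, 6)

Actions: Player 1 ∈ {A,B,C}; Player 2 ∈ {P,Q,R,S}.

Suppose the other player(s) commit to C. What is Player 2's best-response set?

u_2(P vs C) = 6
u_2(Q vs C) = 1
u_2(R vs C) = 1
u_2(S vs C) = 6
max payoff 6 at {P,S}

argmax u_2 = {P,S}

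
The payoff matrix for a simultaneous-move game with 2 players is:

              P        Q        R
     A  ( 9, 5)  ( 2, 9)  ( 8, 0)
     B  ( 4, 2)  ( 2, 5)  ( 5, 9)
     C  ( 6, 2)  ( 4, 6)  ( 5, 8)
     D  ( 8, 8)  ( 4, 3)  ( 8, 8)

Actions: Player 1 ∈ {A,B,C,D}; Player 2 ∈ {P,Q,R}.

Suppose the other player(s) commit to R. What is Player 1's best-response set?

u_1(A vs R) = 8
u_1(B vs R) = 5
u_1(C vs R) = 5
u_1(D vs R) = 8
max payoff 8 at {A,D}

BR_1 = {A,D}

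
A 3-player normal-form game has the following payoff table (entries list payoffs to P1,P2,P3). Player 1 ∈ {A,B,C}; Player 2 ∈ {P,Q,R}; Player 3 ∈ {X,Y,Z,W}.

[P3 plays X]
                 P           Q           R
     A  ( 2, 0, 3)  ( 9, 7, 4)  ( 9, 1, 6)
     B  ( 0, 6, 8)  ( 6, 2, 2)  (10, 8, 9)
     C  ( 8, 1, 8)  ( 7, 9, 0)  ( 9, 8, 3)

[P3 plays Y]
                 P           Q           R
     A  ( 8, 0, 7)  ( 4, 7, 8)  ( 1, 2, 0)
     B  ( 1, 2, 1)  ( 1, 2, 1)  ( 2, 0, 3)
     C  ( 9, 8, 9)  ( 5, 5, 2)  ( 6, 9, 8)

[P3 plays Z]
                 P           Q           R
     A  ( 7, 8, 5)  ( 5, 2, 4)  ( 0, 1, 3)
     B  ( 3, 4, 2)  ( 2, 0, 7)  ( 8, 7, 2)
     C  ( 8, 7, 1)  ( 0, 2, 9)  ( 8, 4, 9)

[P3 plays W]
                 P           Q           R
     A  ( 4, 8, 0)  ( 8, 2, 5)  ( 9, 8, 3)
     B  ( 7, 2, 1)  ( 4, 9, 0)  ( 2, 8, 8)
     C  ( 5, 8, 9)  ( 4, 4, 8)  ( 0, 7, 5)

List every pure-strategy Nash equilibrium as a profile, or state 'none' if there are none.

(A,P,X): not NE [P1→C gives 8>2; P2→Q gives 7>0; P3→Y gives 7>3]
(A,P,Y): not NE [P1→C gives 9>8; P2→Q gives 7>0]
(A,P,Z): not NE [P1→C gives 8>7; P3→Y gives 7>5]
(A,P,W): not NE [P1→B gives 7>4; P3→Y gives 7>0]
(A,Q,X): not NE [P3→Y gives 8>4]
(A,Q,Y): not NE [P1→C gives 5>4]
(A,Q,Z): not NE [P2→P gives 8>2; P3→Y gives 8>4]
(A,Q,W): not NE [P2→R gives 8>2; P3→Y gives 8>5]
(A,R,X): not NE [P1→B gives 10>9; P2→Q gives 7>1]
(A,R,Y): not NE [P1→C gives 6>1; P2→Q gives 7>2; P3→X gives 6>0]
(A,R,Z): not NE [P1→C gives 8>0; P2→P gives 8>1; P3→X gives 6>3]
(A,R,W): not NE [P3→X gives 6>3]
(B,P,X): not NE [P1→C gives 8>0; P2→R gives 8>6]
(B,P,Y): not NE [P1→C gives 9>1; P3→X gives 8>1]
(B,P,Z): not NE [P1→C gives 8>3; P2→R gives 7>4; P3→X gives 8>2]
(B,P,W): not NE [P2→Q gives 9>2; P3→X gives 8>1]
(B,Q,X): not NE [P1→A gives 9>6; P2→R gives 8>2; P3→Z gives 7>2]
(B,Q,Y): not NE [P1→C gives 5>1; P3→Z gives 7>1]
(B,Q,Z): not NE [P1→A gives 5>2; P2→R gives 7>0]
(B,Q,W): not NE [P1→A gives 8>4; P3→Z gives 7>0]
(B,R,X): NE
(B,R,Y): not NE [P1→C gives 6>2; P2→Q gives 2>0; P3→X gives 9>3]
(B,R,Z): not NE [P3→X gives 9>2]
(B,R,W): not NE [P1→A gives 9>2; P2→Q gives 9>8; P3→X gives 9>8]
(C,P,X): not NE [P2→Q gives 9>1; P3→W gives 9>8]
(C,P,Y): not NE [P2→R gives 9>8]
(C,P,Z): not NE [P3→W gives 9>1]
(C,P,W): not NE [P1→B gives 7>5]
(C,Q,X): not NE [P1→A gives 9>7; P3→Z gives 9>0]
(C,Q,Y): not NE [P2→R gives 9>5; P3→Z gives 9>2]
(C,Q,Z): not NE [P1→A gives 5>0; P2→P gives 7>2]
(C,Q,W): not NE [P1→A gives 8>4; P2→P gives 8>4; P3→Z gives 9>8]
(C,R,X): not NE [P1→B gives 10>9; P2→Q gives 9>8; P3→Z gives 9>3]
(C,R,Y): not NE [P3→Z gives 9>8]
(C,R,Z): not NE [P2→P gives 7>4]
(C,R,W): not NE [P1→A gives 9>0; P2→P gives 8>7; P3→Z gives 9>5]

PSNE = {(B,R,X)}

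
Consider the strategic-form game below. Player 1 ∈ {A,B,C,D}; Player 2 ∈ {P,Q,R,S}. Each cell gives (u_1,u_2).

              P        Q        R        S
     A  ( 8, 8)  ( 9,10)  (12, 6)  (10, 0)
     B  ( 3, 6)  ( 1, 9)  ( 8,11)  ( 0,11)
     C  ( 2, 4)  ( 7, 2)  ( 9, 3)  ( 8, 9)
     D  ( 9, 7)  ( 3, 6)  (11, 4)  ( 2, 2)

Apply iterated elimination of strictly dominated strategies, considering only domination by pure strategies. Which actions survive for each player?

P1 drop B (A beats it: P:8>3 Q:9>1 R:12>8 S:10>0)
P1 drop C (A beats it: P:8>2 Q:9>7 R:12>9 S:10>8)
P2 drop R (P beats it: A:8>6 D:7>4)
P2 drop S (P beats it: A:8>0 D:7>2)
P1→{A,D} P2→{P,Q}

Survivors P1:{A,D} P2:{P,Q}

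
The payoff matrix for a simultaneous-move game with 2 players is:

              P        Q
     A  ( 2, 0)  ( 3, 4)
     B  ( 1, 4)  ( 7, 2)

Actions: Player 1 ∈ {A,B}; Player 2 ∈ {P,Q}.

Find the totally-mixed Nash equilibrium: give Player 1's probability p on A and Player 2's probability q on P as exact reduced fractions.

P1 indiff ⇒ q·2+(1-q)·3 = q·1+(1-q)·7 ⇒ q(1) = (1-q)(4) ⇒ q = 4/5
P2 indiff ⇒ p·0+(1-p)·4 = p·4+(1-p)·2 ⇒ p(-4) = (1-p)(-2) ⇒ p = 1/3

(p,q) = (1/3, 4/5)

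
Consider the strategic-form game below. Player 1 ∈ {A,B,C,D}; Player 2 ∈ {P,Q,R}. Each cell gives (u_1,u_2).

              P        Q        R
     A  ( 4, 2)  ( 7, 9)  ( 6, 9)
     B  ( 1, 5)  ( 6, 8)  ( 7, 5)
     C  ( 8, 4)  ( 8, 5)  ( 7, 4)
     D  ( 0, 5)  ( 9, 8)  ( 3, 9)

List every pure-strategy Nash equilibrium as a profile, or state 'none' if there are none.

(A,P): not NE [P1→C gives 8>4; P2→R gives 9>2]
(A,Q): not NE [P1→D gives 9>7]
(A,R): not NE [P1→C gives 7>6]
(B,P): not NE [P1→C gives 8>1; P2→Q gives 8>5]
(B,Q): not NE [P1→D gives 9>6]
(B,R): not NE [P2→Q gives 8>5]
(C,P): not NE [P2→Q gives 5>4]
(C,Q): not NE [P1→D gives 9>8]
(C,R): not NE [P2→Q gives 5>4]
(D,P): not NE [P1→C gives 8>0; P2→R gives 9>5]
(D,Q): not NE [P2→R gives 9>8]
(D,R): not NE [P1→C gives 7>3]

No pure NE.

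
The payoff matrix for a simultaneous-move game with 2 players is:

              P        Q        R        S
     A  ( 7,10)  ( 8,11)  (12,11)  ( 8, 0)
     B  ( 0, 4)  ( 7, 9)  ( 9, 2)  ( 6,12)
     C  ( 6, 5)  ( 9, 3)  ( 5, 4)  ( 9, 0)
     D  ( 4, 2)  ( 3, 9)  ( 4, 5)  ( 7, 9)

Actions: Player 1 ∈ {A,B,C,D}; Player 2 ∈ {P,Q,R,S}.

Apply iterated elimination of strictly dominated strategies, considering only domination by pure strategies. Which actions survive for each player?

Survivors P1:{A,C} P2:{P,Q,R}

P1 drop B (A beats it: P:7>0 Q:8>7 R:12>9 S:8>6)
P1 drop D (A beats it: P:7>4 Q:8>3 R:12>4 S:8>7)
P2 drop S (P beats it: A:10>0 C:5>0)
P1→{A,C} P2→{P,Q,R}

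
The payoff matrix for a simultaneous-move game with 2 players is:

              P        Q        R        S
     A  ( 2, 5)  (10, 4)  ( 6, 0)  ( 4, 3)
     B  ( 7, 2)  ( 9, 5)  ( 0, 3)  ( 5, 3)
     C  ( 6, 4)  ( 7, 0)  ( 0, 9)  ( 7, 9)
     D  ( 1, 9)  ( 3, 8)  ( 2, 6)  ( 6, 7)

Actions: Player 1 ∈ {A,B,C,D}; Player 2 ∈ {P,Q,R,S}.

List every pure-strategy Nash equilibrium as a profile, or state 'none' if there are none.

(A,P): not NE [P1→B gives 7>2]
(A,Q): not NE [P2→P gives 5>4]
(A,R): not NE [P2→P gives 5>0]
(A,S): not NE [P1→C gives 7>4; P2→P gives 5>3]
(B,P): not NE [P2→Q gives 5>2]
(B,Q): not NE [P1→A gives 10>9]
(B,R): not NE [P1→A gives 6>0; P2→Q gives 5>3]
(B,S): not NE [P1→C gives 7>5; P2→Q gives 5>3]
(C,P): not NE [P1→B gives 7>6; P2→S gives 9>4]
(C,Q): not NE [P1→A gives 10>7; P2→S gives 9>0]
(C,R): not NE [P1→A gives 6>0]
(C,S): NE
(D,P): not NE [P1→B gives 7>1]
(D,Q): not NE [P1→A gives 10>3; P2→P gives 9>8]
(D,R): not NE [P1→A gives 6>2; P2→P gives 9>6]
(D,S): not NE [P1→C gives 7>6; P2→P gives 9>7]

NE set: (C,S)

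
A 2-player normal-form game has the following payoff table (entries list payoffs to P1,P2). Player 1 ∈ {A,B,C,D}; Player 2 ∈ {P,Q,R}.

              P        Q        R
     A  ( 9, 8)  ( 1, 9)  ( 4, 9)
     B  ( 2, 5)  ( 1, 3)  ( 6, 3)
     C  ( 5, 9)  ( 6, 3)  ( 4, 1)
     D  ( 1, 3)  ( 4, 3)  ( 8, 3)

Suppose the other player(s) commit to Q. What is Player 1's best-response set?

argmax u_1 = {C}

u_1(A vs Q) = 1
u_1(B vs Q) = 1
u_1(C vs Q) = 6
u_1(D vs Q) = 4
max payoff 6 at {C}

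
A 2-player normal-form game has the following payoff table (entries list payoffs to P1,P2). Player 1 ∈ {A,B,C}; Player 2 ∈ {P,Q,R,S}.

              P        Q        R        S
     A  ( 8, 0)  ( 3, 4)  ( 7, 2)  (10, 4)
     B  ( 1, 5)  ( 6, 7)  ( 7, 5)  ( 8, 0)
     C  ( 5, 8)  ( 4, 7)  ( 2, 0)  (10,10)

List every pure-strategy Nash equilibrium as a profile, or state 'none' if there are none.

NE set: (A,S), (B,Q), (C,S)

(A,P): not NE [P2→S gives 4>0]
(A,Q): not NE [P1→B gives 6>3]
(A,R): not NE [P2→S gives 4>2]
(A,S): NE
(B,P): not NE [P1→A gives 8>1; P2→Q gives 7>5]
(B,Q): NE
(B,R): not NE [P2→Q gives 7>5]
(B,S): not NE [P1→C gives 10>8; P2→Q gives 7>0]
(C,P): not NE [P1→A gives 8>5; P2→S gives 10>8]
(C,Q): not NE [P1→B gives 6>4; P2→S gives 10>7]
(C,R): not NE [P1→B gives 7>2; P2→S gives 10>0]
(C,S): NE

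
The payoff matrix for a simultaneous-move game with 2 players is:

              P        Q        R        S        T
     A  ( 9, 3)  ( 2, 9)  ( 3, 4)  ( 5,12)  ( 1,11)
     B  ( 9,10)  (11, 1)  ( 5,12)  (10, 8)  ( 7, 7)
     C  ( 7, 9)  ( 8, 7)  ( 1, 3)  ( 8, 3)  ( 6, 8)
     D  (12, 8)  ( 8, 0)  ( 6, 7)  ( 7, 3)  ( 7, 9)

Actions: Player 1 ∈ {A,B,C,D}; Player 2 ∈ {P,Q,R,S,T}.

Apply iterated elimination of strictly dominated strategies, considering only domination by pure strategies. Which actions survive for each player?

P1 drop A (D beats it: P:12>9 Q:8>2 R:6>3 S:7>5 T:7>1)
P1 drop C (B beats it: P:9>7 Q:11>8 R:5>1 S:10>8 T:7>6)
P2 drop Q (P beats it: B:10>1 D:8>0)
P2 drop S (P beats it: B:10>8 D:8>3)
P1→{B,D} P2→{P,R,T}

Remaining: P1:{B,D} P2:{P,R,T}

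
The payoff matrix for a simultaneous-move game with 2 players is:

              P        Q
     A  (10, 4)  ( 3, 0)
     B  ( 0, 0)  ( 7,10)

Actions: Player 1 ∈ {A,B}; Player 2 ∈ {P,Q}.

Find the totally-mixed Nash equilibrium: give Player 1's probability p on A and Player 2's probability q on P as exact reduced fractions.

P1 indiff ⇒ q·10+(1-q)·3 = q·0+(1-q)·7 ⇒ q(10) = (1-q)(4) ⇒ q = 2/7
P2 indiff ⇒ p·4+(1-p)·0 = p·0+(1-p)·10 ⇒ p(4) = (1-p)(10) ⇒ p = 5/7

P1 mixes 5/7 on A; P2 mixes 2/7 on P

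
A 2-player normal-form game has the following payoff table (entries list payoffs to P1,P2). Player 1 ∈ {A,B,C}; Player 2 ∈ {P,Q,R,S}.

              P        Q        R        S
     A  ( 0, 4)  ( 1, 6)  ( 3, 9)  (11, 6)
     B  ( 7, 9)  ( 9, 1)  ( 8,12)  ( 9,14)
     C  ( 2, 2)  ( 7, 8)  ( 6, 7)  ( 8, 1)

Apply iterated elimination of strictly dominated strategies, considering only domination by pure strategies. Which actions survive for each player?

P1 drop C (B beats it: P:7>2 Q:9>7 R:8>6 S:9>8)
P2 drop P (R beats it: A:9>4 B:12>9)
P2 drop Q (R beats it: A:9>6 B:12>1)
P1→{A,B} P2→{R,S}

Survivors P1:{A,B} P2:{R,S}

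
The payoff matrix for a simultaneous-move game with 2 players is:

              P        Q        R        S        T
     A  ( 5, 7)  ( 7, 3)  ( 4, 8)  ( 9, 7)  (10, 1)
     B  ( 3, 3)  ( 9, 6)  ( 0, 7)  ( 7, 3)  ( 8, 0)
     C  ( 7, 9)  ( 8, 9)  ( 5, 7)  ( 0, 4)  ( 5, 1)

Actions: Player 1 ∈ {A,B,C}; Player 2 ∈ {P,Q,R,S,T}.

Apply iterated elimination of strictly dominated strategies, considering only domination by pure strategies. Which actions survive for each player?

Survivors P1:{B,C} P2:{P,Q,R}

P2 drop S (R beats it: A:8>7 B:7>3 C:7>4)
P2 drop T (P beats it: A:7>1 B:3>0 C:9>1)
P1 drop A (C beats it: P:7>5 Q:8>7 R:5>4)
P1→{B,C} P2→{P,Q,R}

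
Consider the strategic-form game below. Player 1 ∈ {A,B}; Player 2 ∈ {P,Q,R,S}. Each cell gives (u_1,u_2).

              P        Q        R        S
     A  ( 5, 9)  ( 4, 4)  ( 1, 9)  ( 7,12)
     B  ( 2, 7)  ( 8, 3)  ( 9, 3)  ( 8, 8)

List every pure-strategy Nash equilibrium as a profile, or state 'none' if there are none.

(A,P): not NE [P2→S gives 12>9]
(A,Q): not NE [P1→B gives 8>4; P2→S gives 12>4]
(A,R): not NE [P1→B gives 9>1; P2→S gives 12>9]
(A,S): not NE [P1→B gives 8>7]
(B,P): not NE [P1→A gives 5>2; P2→S gives 8>7]
(B,Q): not NE [P2→S gives 8>3]
(B,R): not NE [P2→S gives 8>3]
(B,S): NE

PSNE = {(B,S)}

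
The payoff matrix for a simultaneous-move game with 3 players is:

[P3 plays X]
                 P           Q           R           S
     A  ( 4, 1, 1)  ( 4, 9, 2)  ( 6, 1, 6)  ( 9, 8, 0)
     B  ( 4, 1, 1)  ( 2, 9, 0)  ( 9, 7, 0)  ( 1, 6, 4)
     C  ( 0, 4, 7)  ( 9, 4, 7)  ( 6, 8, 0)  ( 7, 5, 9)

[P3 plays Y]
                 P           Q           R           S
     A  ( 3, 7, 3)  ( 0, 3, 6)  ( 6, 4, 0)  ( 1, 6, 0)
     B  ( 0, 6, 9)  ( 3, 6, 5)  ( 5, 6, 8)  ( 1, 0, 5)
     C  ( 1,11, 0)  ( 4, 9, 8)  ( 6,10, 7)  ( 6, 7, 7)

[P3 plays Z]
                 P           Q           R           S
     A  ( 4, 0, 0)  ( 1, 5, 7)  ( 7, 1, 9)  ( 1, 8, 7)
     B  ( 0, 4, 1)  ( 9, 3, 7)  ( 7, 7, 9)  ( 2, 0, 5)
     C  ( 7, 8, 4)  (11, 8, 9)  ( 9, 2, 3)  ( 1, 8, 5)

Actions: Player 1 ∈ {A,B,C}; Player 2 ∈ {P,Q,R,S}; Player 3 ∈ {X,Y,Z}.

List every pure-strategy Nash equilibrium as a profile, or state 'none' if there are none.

PSNE = {(A,P,Y), (C,Q,Z)}

(A,P,X): not NE [P2→Q gives 9>1; P3→Y gives 3>1]
(A,P,Y): NE
(A,P,Z): not NE [P1→C gives 7>4; P2→S gives 8>0; P3→Y gives 3>0]
(A,Q,X): not NE [P1→C gives 9>4; P3→Z gives 7>2]
(A,Q,Y): not NE [P1→C gives 4>0; P2→P gives 7>3; P3→Z gives 7>6]
(A,Q,Z): not NE [P1→C gives 11>1; P2→S gives 8>5]
(A,R,X): not NE [P1→B gives 9>6; P2→Q gives 9>1; P3→Z gives 9>6]
(A,R,Y): not NE [P2→P gives 7>4; P3→Z gives 9>0]
(A,R,Z): not NE [P1→C gives 9>7; P2→S gives 8>1]
(A,S,X): not NE [P2→Q gives 9>8; P3→Z gives 7>0]
(A,S,Y): not NE [P1→C gives 6>1; P2→P gives 7>6; P3→Z gives 7>0]
(A,S,Z): not NE [P1→B gives 2>1]
(B,P,X): not NE [P2→Q gives 9>1; P3→Y gives 9>1]
(B,P,Y): not NE [P1→A gives 3>0]
(B,P,Z): not NE [P1→C gives 7>0; P2→R gives 7>4; P3→Y gives 9>1]
(B,Q,X): not NE [P1→C gives 9>2; P3→Z gives 7>0]
(B,Q,Y): not NE [P1→C gives 4>3; P3→Z gives 7>5]
(B,Q,Z): not NE [P1→C gives 11>9; P2→R gives 7>3]
(B,R,X): not NE [P2→Q gives 9>7; P3→Z gives 9>0]
(B,R,Y): not NE [P1→C gives 6>5; P3→Z gives 9>8]
(B,R,Z): not NE [P1→C gives 9>7]
(B,S,X): not NE [P1→A gives 9>1; P2→Q gives 9>6; P3→Z gives 5>4]
(B,S,Y): not NE [P1→C gives 6>1; P2→R gives 6>0]
(B,S,Z): not NE [P2→R gives 7>0]
(C,P,X): not NE [P1→B gives 4>0; P2→R gives 8>4]
(C,P,Y): not NE [P1→A gives 3>1; P3→X gives 7>0]
(C,P,Z): not NE [P3→X gives 7>4]
(C,Q,X): not NE [P2→R gives 8>4; P3→Z gives 9>7]
(C,Q,Y): not NE [P2→P gives 11>9; P3→Z gives 9>8]
(C,Q,Z): NE
(C,R,X): not NE [P1→B gives 9>6; P3→Y gives 7>0]
(C,R,Y): not NE [P2→P gives 11>10]
(C,R,Z): not NE [P2→S gives 8>2; P3→Y gives 7>3]
(C,S,X): not NE [P1→A gives 9>7; P2→R gives 8>5]
(C,S,Y): not NE [P2→P gives 11>7; P3→X gives 9>7]
(C,S,Z): not NE [P1→B gives 2>1; P3→X gives 9>5]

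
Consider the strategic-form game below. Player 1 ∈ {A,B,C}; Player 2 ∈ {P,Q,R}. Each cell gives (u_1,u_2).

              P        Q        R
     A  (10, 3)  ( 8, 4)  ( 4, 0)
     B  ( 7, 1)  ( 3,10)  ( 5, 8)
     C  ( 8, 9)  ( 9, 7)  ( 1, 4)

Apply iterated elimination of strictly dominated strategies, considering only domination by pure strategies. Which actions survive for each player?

Remaining: P1:{A,C} P2:{P,Q}

P2 drop R (Q beats it: A:4>0 B:10>8 C:7>4)
P1 drop B (A beats it: P:10>7 Q:8>3)
P1→{A,C} P2→{P,Q}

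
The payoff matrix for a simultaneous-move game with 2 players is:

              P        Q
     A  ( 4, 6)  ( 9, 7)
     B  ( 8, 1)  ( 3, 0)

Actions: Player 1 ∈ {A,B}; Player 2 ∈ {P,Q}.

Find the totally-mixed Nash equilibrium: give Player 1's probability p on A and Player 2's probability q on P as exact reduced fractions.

P1 mixes 1/2 on A; P2 mixes 3/5 on P

P1 indiff ⇒ q·4+(1-q)·9 = q·8+(1-q)·3 ⇒ q(-4) = (1-q)(-6) ⇒ q = 3/5
P2 indiff ⇒ p·6+(1-p)·1 = p·7+(1-p)·0 ⇒ p(-1) = (1-p)(-1) ⇒ p = 1/2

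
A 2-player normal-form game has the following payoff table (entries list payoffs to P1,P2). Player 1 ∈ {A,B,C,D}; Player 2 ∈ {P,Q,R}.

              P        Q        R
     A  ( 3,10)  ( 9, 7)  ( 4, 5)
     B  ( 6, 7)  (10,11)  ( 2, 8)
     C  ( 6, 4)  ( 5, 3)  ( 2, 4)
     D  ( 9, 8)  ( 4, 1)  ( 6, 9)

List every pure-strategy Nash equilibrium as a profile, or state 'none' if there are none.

(A,P): not NE [P1→D gives 9>3]
(A,Q): not NE [P1→B gives 10>9; P2→P gives 10>7]
(A,R): not NE [P1→D gives 6>4; P2→P gives 10>5]
(B,P): not NE [P1→D gives 9>6; P2→Q gives 11>7]
(B,Q): NE
(B,R): not NE [P1→D gives 6>2; P2→Q gives 11>8]
(C,P): not NE [P1→D gives 9>6]
(C,Q): not NE [P1→B gives 10>5; P2→R gives 4>3]
(C,R): not NE [P1→D gives 6>2]
(D,P): not NE [P2→R gives 9>8]
(D,Q): not NE [P1→B gives 10>4; P2→R gives 9>1]
(D,R): NE

NE set: (B,Q), (D,R)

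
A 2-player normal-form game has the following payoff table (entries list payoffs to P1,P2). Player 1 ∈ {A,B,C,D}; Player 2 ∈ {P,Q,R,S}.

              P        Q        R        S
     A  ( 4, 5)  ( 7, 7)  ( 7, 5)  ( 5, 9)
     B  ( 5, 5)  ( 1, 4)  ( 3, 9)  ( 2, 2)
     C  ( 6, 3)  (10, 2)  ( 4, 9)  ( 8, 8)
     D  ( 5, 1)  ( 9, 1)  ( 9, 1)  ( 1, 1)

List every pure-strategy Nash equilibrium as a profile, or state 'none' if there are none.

Nash profiles: (D,R)

(A,P): not NE [P1→C gives 6>4; P2→S gives 9>5]
(A,Q): not NE [P1→C gives 10>7; P2→S gives 9>7]
(A,R): not NE [P1→D gives 9>7; P2→S gives 9>5]
(A,S): not NE [P1→C gives 8>5]
(B,P): not NE [P1→C gives 6>5; P2→R gives 9>5]
(B,Q): not NE [P1→C gives 10>1; P2→R gives 9>4]
(B,R): not NE [P1→D gives 9>3]
(B,S): not NE [P1→C gives 8>2; P2→R gives 9>2]
(C,P): not NE [P2→R gives 9>3]
(C,Q): not NE [P2→R gives 9>2]
(C,R): not NE [P1→D gives 9>4]
(C,S): not NE [P2→R gives 9>8]
(D,P): not NE [P1→C gives 6>5]
(D,Q): not NE [P1→C gives 10>9]
(D,R): NE
(D,S): not NE [P1→C gives 8>1]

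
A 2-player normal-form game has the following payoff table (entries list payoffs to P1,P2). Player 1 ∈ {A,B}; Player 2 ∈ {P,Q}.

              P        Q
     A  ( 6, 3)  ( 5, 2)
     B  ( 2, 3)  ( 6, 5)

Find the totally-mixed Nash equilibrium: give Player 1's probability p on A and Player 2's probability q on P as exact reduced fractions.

P1 mixes 2/3 on A; P2 mixes 1/5 on P

P1 indiff ⇒ q·6+(1-q)·5 = q·2+(1-q)·6 ⇒ q(4) = (1-q)(1) ⇒ q = 1/5
P2 indiff ⇒ p·3+(1-p)·3 = p·2+(1-p)·5 ⇒ p(1) = (1-p)(2) ⇒ p = 2/3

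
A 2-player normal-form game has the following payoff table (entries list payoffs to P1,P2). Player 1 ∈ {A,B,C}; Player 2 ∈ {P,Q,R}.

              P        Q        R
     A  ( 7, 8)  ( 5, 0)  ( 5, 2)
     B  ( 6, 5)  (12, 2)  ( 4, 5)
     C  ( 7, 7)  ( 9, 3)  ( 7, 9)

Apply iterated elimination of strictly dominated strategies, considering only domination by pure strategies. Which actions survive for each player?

P2 drop Q (P beats it: A:8>0 B:5>2 C:7>3)
P1 drop B (A beats it: P:7>6 R:5>4)
P1→{A,C} P2→{P,R}

IESDS → P1:{A,C} P2:{P,R}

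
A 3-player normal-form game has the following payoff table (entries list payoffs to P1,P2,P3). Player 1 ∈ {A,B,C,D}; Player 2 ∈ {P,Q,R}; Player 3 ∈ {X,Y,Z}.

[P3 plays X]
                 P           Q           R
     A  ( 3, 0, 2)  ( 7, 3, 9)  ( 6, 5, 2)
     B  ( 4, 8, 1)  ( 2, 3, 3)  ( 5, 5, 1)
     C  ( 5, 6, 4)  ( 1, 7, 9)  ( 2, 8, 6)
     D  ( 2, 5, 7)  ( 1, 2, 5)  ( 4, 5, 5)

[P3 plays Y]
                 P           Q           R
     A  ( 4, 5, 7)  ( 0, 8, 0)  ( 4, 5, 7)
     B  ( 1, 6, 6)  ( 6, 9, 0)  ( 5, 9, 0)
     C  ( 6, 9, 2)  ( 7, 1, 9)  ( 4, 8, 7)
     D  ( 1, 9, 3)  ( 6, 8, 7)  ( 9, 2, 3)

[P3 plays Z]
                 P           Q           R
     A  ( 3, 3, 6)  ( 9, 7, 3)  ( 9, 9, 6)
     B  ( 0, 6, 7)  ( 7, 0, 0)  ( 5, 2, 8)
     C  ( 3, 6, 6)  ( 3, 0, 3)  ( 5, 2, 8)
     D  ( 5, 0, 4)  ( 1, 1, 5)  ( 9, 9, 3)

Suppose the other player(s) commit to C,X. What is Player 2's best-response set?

BR_2 = {R}

u_2(P vs C,X) = 6
u_2(Q vs C,X) = 7
u_2(R vs C,X) = 8
max payoff 8 at {R}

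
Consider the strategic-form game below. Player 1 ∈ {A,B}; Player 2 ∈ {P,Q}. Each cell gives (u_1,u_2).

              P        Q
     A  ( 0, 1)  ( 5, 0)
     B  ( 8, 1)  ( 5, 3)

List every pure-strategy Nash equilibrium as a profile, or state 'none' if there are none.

NE set: (B,Q)

(A,P): not NE [P1→B gives 8>0]
(A,Q): not NE [P2→P gives 1>0]
(B,P): not NE [P2→Q gives 3>1]
(B,Q): NE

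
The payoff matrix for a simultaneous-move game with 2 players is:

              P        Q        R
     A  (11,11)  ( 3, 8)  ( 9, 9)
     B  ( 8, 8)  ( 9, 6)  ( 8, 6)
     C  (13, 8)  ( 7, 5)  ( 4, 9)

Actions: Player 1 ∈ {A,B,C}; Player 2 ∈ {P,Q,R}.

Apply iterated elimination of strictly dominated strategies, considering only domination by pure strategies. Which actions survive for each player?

IESDS → P1:{A,C} P2:{P,R}

P2 drop Q (P beats it: A:11>8 B:8>6 C:8>5)
P1 drop B (A beats it: P:11>8 R:9>8)
P1→{A,C} P2→{P,R}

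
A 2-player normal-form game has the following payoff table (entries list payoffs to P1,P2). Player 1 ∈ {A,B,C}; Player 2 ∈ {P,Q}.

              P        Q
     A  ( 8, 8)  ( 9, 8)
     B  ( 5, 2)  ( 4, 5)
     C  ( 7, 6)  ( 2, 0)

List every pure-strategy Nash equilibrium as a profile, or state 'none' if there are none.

(A,P): NE
(A,Q): NE
(B,P): not NE [P1→A gives 8>5; P2→Q gives 5>2]
(B,Q): not NE [P1→A gives 9>4]
(C,P): not NE [P1→A gives 8>7]
(C,Q): not NE [P1→A gives 9>2; P2→P gives 6>0]

Nash profiles: (A,P), (A,Q)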